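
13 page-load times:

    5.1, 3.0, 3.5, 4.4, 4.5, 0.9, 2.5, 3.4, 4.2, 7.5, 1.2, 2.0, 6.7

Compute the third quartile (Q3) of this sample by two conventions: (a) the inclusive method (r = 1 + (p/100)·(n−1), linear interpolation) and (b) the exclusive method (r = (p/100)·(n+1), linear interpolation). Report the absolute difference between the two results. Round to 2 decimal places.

0.30

Sorted: 0.9, 1.2, 2.0, 2.5, 3.0, 3.4, 3.5, 4.2, 4.4, 4.5, 5.1, 6.7, 7.5.
n = 13.
(a) r = 10 → value at rank 10 = 4.5.
(b) r = 10.5; between ranks 10 (4.5) and 11 (5.1): 4.8.
|4.5 − 4.8| = 0.3.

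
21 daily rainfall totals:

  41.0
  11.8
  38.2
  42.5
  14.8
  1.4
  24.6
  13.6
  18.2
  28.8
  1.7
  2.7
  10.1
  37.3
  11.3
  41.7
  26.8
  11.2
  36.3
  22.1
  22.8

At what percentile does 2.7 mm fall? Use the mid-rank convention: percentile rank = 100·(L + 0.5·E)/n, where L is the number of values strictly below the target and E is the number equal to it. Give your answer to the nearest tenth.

11.9

Sorted: 1.4, 1.7, 2.7, 10.1, 11.2, 11.3, 11.8, 13.6, 14.8, 18.2, 22.1, 22.8, 24.6, 26.8, 28.8, 36.3, 37.3, 38.2, 41.0, 41.7, 42.5.
Count below 2.7: L = 2; count equal: E = 1; n = 21.
Percentile rank = 100·(2 + 0.5·1)/21 = 100·2.5/21 = 11.9.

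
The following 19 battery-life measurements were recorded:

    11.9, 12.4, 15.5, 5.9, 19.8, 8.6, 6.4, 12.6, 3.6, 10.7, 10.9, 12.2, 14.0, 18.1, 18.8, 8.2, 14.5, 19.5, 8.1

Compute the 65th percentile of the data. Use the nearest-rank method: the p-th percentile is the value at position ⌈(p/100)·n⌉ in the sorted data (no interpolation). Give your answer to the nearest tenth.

14.0

Sorted: 3.6, 5.9, 6.4, 8.1, 8.2, 8.6, 10.7, 10.9, 11.9, 12.2, 12.4, 12.6, 14.0, 14.5, 15.5, 18.1, 18.8, 19.5, 19.8.
n = 19.
Position = ⌈65/100 · 19⌉ = ⌈12.35⌉ = 13.
The value at rank 13 is 14.0.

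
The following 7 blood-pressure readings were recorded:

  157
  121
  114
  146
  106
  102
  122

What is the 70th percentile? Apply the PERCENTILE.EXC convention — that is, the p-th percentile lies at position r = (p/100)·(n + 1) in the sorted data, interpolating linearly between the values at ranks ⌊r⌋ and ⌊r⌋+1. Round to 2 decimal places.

136.40

Sorted: 102, 106, 114, 121, 122, 146, 157.
n = 7.
r = (70/100)·(7 + 1) = 5.6.
Rank 5 is 122 and rank 6 is 146.
Interpolate: 122 + 0.6·(146 − 122) = 122 + 0.6·24 = 136.4.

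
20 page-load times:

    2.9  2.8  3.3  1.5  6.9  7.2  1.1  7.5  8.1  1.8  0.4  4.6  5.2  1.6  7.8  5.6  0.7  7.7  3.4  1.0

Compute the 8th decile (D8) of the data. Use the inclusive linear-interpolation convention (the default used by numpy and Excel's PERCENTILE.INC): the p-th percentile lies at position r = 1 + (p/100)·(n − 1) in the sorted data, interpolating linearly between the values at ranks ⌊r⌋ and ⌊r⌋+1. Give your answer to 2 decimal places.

7.26

Sorted: 0.4, 0.7, 1.0, 1.1, 1.5, 1.6, 1.8, 2.8, 2.9, 3.3, 3.4, 4.6, 5.2, 5.6, 6.9, 7.2, 7.5, 7.7, 7.8, 8.1.
n = 20.
r = 1 + (80/100)·(20 − 1) = 1 + 15.2 = 16.2.
Rank 16 is 7.2 and rank 17 is 7.5.
Interpolate: 7.2 + 0.2·(7.5 − 7.2) = 7.2 + 0.2·0.3 = 7.26.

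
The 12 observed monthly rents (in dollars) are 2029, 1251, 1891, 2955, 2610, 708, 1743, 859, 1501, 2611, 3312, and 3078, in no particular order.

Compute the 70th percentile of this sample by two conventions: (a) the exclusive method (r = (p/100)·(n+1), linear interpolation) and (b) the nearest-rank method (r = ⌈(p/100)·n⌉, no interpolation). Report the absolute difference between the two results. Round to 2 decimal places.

Sorted: 708, 859, 1251, 1501, 1743, 1891, 2029, 2610, 2611, 2955, 3078, 3312.
n = 12.
(a) r = 9.1; between ranks 9 (2611) and 10 (2955): 2645.4.
(b) the nearest-rank method: rank 9 → 2611.
|2645.4 − 2611| = 34.4.

34.40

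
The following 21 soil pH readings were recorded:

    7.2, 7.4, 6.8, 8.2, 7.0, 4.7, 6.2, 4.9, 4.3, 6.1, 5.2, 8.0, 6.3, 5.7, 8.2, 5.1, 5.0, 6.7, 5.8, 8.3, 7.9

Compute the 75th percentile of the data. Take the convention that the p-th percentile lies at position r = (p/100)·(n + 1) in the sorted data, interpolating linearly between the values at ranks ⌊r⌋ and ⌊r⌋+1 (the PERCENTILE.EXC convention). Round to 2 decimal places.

Sorted: 4.3, 4.7, 4.9, 5.0, 5.1, 5.2, 5.7, 5.8, 6.1, 6.2, 6.3, 6.7, 6.8, 7.0, 7.2, 7.4, 7.9, 8.0, 8.2, 8.2, 8.3.
n = 21.
r = (75/100)·(21 + 1) = 16.5.
Rank 16 is 7.4 and rank 17 is 7.9.
Interpolate: 7.4 + 0.5·(7.9 − 7.4) = 7.4 + 0.5·0.5 = 7.65.

7.65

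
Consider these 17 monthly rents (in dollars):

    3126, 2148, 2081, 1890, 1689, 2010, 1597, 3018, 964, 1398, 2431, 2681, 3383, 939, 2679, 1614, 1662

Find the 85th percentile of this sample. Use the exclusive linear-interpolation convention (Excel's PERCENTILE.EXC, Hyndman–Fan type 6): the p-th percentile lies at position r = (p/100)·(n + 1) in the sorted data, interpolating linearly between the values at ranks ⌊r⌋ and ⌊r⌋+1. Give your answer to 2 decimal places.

3050.40

Sorted: 939, 964, 1398, 1597, 1614, 1662, 1689, 1890, 2010, 2081, 2148, 2431, 2679, 2681, 3018, 3126, 3383.
n = 17.
r = (85/100)·(17 + 1) = 15.3.
Rank 15 is 3018 and rank 16 is 3126.
Interpolate: 3018 + 0.3·(3126 − 3018) = 3018 + 0.3·108 = 3050.4.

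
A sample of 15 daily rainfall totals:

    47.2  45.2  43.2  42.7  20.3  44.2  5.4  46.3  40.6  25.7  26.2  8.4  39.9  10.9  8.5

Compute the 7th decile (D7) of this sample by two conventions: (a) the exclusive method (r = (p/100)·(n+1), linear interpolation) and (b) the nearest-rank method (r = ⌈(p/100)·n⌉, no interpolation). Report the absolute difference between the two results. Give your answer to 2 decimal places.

Sorted: 5.4, 8.4, 8.5, 10.9, 20.3, 25.7, 26.2, 39.9, 40.6, 42.7, 43.2, 44.2, 45.2, 46.3, 47.2.
n = 15.
(a) r = 11.2; between ranks 11 (43.2) and 12 (44.2): 43.4.
(b) the nearest-rank method: rank 11 → 43.2.
|43.4 − 43.2| = 0.2.

0.20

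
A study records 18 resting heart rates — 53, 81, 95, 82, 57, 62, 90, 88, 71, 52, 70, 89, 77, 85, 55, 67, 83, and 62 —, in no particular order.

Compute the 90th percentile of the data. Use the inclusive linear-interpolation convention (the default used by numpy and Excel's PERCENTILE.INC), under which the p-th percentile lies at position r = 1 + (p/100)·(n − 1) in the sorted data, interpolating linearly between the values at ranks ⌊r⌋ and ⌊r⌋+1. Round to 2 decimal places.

89.30

Sorted: 52, 53, 55, 57, 62, 62, 67, 70, 71, 77, 81, 82, 83, 85, 88, 89, 90, 95.
n = 18.
r = 1 + (90/100)·(18 − 1) = 1 + 15.3 = 16.3.
Rank 16 is 89 and rank 17 is 90.
Interpolate: 89 + 0.3·(90 − 89) = 89 + 0.3·1 = 89.3.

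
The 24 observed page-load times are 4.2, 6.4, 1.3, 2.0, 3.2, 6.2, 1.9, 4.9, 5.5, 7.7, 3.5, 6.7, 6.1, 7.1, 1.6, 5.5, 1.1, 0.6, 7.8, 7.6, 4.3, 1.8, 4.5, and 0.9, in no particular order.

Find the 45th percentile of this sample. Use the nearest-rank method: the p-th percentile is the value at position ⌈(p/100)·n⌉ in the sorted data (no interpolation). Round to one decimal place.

Sorted: 0.6, 0.9, 1.1, 1.3, 1.6, 1.8, 1.9, 2.0, 3.2, 3.5, 4.2, 4.3, 4.5, 4.9, 5.5, 5.5, 6.1, 6.2, 6.4, 6.7, 7.1, 7.6, 7.7, 7.8.
n = 24.
Position = ⌈45/100 · 24⌉ = ⌈10.8⌉ = 11.
The value at rank 11 is 4.2.

4.2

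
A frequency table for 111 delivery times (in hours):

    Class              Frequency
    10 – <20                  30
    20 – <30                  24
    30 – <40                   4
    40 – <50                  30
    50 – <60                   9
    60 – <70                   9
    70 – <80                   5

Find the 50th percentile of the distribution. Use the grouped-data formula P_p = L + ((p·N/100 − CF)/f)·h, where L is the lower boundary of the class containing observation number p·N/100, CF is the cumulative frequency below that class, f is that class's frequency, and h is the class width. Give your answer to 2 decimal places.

33.75

N = 111; target position k = 50/100 · 111 = 55.5.
Cumulative frequencies: 30, 54, 58, 88, 97, 106, 111.
Observation 55.5 falls in the class 30 – <40.
L = 30, CF = 54, f = 4, h = 10.
P50 = 30 + ((55.5 − 54)/4)·10 = 30 + 3.75 = 33.75.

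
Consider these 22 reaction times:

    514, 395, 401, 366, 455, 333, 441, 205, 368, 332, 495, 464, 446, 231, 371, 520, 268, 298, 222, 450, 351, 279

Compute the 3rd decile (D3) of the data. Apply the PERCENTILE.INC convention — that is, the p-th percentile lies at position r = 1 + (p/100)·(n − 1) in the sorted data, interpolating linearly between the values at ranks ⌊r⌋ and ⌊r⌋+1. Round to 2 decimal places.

332.30

Sorted: 205, 222, 231, 268, 279, 298, 332, 333, 351, 366, 368, 371, 395, 401, 441, 446, 450, 455, 464, 495, 514, 520.
n = 22.
r = 1 + (30/100)·(22 − 1) = 1 + 6.3 = 7.3.
Rank 7 is 332 and rank 8 is 333.
Interpolate: 332 + 0.3·(333 − 332) = 332 + 0.3·1 = 332.3.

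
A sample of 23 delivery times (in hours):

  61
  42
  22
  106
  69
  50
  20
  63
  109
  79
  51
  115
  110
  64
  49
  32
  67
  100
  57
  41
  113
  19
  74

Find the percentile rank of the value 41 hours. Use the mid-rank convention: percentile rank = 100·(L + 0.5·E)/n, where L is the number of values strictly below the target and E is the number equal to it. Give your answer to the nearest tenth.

19.6

Sorted: 19, 20, 22, 32, 41, 42, 49, 50, 51, 57, 61, 63, 64, 67, 69, 74, 79, 100, 106, 109, 110, 113, 115.
Count below 41: L = 4; count equal: E = 1; n = 23.
Percentile rank = 100·(4 + 0.5·1)/23 = 100·4.5/23 = 19.57.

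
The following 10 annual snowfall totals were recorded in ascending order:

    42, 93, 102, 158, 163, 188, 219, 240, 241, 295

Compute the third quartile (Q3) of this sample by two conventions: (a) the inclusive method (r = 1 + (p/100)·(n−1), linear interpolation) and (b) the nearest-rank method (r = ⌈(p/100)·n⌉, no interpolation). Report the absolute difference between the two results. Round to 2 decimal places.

n = 10.
(a) r = 7.75; between ranks 7 (219) and 8 (240): 234.75.
(b) the nearest-rank method: rank 8 → 240.
|234.75 − 240| = 5.25.

5.25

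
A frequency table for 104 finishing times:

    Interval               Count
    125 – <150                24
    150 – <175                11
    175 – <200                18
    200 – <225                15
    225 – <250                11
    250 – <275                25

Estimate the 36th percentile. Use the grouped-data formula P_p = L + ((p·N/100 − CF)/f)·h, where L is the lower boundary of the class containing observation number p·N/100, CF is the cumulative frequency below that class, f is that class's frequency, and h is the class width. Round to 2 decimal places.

178.39

N = 104; target position k = 36/100 · 104 = 37.44.
Cumulative frequencies: 24, 35, 53, 68, 79, 104.
Observation 37.44 falls in the class 175 – <200.
L = 175, CF = 35, f = 18, h = 25.
P36 = 175 + ((37.44 − 35)/18)·25 = 175 + 3.38889 = 178.389.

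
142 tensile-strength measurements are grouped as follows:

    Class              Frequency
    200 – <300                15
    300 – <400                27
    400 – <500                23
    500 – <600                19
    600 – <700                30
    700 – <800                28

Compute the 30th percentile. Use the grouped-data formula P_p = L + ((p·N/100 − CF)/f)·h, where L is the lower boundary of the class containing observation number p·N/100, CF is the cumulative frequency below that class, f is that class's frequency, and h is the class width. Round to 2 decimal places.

N = 142; target position k = 30/100 · 142 = 42.6.
Cumulative frequencies: 15, 42, 65, 84, 114, 142.
Observation 42.6 falls in the class 400 – <500.
L = 400, CF = 42, f = 23, h = 100.
P30 = 400 + ((42.6 − 42)/23)·100 = 400 + 2.6087 = 402.609.

402.61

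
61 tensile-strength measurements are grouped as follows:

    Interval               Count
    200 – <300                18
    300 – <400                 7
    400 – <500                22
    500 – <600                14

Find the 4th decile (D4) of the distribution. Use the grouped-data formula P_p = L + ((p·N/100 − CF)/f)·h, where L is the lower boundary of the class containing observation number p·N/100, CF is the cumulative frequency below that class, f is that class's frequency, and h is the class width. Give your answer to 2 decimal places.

391.43

N = 61; target position k = 40/100 · 61 = 24.4.
Cumulative frequencies: 18, 25, 47, 61.
Observation 24.4 falls in the class 300 – <400.
L = 300, CF = 18, f = 7, h = 100.
P40 = 300 + ((24.4 − 18)/7)·100 = 300 + 91.4286 = 391.429.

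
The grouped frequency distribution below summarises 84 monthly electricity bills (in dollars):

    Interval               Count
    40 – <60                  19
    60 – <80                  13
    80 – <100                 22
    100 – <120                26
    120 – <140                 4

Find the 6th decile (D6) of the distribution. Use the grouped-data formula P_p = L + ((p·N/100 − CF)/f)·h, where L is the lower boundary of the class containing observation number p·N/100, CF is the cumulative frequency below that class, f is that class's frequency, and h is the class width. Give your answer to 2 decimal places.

N = 84; target position k = 60/100 · 84 = 50.4.
Cumulative frequencies: 19, 32, 54, 80, 84.
Observation 50.4 falls in the class 80 – <100.
L = 80, CF = 32, f = 22, h = 20.
P60 = 80 + ((50.4 − 32)/22)·20 = 80 + 16.7273 = 96.7273.

96.73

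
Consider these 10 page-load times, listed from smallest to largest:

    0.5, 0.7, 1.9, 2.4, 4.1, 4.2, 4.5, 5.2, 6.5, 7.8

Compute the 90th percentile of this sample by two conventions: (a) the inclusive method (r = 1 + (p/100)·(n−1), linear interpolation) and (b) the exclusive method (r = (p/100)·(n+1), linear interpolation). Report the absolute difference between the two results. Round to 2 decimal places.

1.04

n = 10.
(a) r = 9.1; between ranks 9 (6.5) and 10 (7.8): 6.63.
(b) r = 9.9; between ranks 9 (6.5) and 10 (7.8): 7.67.
|6.63 − 7.67| = 1.04.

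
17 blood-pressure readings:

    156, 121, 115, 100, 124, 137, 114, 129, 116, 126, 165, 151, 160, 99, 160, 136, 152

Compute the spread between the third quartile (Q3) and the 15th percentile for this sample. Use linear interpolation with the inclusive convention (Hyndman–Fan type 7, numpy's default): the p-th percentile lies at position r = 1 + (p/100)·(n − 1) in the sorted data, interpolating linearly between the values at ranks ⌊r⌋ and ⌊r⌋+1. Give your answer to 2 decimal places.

37.60

Sorted: 99, 100, 114, 115, 116, 121, 124, 126, 129, 136, 137, 151, 152, 156, 160, 160, 165.
n = 17.
P15: r = 3.4; ranks 3–4 are 114, 115; interpolating gives 114.4.
P75: r = 13 (integer) → 152.
Difference: 152 − 114.4 = 37.6.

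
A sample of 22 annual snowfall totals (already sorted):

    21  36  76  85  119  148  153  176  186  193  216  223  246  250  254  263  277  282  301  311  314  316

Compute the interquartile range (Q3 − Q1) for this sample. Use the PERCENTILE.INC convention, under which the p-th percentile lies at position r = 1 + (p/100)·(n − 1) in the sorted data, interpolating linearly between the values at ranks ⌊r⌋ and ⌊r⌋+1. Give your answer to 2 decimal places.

124.25

n = 22.
P25: r = 6.25; ranks 6–7 are 148, 153; interpolating gives 149.25.
P75: r = 16.75; ranks 16–17 are 263, 277; interpolating gives 273.5.
Difference: 273.5 − 149.25 = 124.25.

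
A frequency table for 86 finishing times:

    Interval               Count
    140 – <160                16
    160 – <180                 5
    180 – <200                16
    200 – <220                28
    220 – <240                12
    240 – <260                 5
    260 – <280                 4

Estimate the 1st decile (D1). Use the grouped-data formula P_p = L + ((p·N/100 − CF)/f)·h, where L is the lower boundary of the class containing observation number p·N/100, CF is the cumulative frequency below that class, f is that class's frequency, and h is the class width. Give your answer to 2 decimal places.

150.75

N = 86; target position k = 10/100 · 86 = 8.6.
Cumulative frequencies: 16, 21, 37, 65, 77, 82, 86.
Observation 8.6 falls in the class 140 – <160.
L = 140, CF = 0, f = 16, h = 20.
P10 = 140 + ((8.6 − 0)/16)·20 = 140 + 10.75 = 150.75.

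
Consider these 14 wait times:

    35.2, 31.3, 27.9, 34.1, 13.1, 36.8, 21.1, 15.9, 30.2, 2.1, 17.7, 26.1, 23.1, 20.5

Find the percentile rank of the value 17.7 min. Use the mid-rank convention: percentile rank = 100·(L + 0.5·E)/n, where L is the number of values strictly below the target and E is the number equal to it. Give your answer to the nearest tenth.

25.0

Sorted: 2.1, 13.1, 15.9, 17.7, 20.5, 21.1, 23.1, 26.1, 27.9, 30.2, 31.3, 34.1, 35.2, 36.8.
Count below 17.7: L = 3; count equal: E = 1; n = 14.
Percentile rank = 100·(3 + 0.5·1)/14 = 100·3.5/14 = 25.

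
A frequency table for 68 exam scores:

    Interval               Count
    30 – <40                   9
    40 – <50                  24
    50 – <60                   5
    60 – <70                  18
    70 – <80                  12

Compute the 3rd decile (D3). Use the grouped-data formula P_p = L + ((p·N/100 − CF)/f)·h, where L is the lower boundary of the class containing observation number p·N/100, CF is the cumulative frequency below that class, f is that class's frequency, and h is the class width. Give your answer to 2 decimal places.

44.75

N = 68; target position k = 30/100 · 68 = 20.4.
Cumulative frequencies: 9, 33, 38, 56, 68.
Observation 20.4 falls in the class 40 – <50.
L = 40, CF = 9, f = 24, h = 10.
P30 = 40 + ((20.4 − 9)/24)·10 = 40 + 4.75 = 44.75.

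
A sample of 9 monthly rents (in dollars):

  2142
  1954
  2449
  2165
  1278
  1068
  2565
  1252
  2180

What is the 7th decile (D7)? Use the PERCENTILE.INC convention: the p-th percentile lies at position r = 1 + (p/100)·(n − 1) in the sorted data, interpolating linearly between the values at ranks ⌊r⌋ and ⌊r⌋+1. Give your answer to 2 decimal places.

2174.00

Sorted: 1068, 1252, 1278, 1954, 2142, 2165, 2180, 2449, 2565.
n = 9.
r = 1 + (70/100)·(9 − 1) = 1 + 5.6 = 6.6.
Rank 6 is 2165 and rank 7 is 2180.
Interpolate: 2165 + 0.6·(2180 − 2165) = 2165 + 0.6·15 = 2174.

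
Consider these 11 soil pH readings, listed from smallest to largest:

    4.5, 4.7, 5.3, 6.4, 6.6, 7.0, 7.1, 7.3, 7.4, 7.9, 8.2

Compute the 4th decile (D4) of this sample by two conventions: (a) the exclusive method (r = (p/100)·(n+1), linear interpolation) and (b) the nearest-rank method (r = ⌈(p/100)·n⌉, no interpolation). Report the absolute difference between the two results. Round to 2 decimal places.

0.04

n = 11.
(a) r = 4.8; between ranks 4 (6.4) and 5 (6.6): 6.56.
(b) the nearest-rank method: rank 5 → 6.6.
|6.56 − 6.6| = 0.04.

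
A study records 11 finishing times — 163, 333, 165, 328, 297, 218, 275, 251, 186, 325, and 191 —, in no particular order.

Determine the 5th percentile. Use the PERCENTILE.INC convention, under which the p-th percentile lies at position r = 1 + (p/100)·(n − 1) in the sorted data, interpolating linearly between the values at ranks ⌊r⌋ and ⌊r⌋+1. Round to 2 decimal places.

Sorted: 163, 165, 186, 191, 218, 251, 275, 297, 325, 328, 333.
n = 11.
r = 1 + (5/100)·(11 − 1) = 1 + 0.5 = 1.5.
Rank 1 is 163 and rank 2 is 165.
Interpolate: 163 + 0.5·(165 − 163) = 163 + 0.5·2 = 164.

164.00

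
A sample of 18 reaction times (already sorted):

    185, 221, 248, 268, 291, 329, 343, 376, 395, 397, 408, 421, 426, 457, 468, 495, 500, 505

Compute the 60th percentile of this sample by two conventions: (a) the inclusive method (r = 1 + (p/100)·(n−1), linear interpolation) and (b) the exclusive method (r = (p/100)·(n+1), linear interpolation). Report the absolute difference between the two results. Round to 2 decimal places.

2.60

n = 18.
(a) r = 11.2; between ranks 11 (408) and 12 (421): 410.6.
(b) r = 11.4; between ranks 11 (408) and 12 (421): 413.2.
|410.6 − 413.2| = 2.6.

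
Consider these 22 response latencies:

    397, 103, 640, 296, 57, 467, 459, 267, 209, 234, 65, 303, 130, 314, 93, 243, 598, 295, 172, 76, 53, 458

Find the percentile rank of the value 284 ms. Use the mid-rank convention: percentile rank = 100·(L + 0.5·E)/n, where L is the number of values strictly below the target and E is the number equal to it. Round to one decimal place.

Sorted: 53, 57, 65, 76, 93, 103, 130, 172, 209, 234, 243, 267, 295, 296, 303, 314, 397, 458, 459, 467, 598, 640.
Count below 284: L = 12; count equal: E = 0; n = 22.
Percentile rank = 100·(12 + 0.5·0)/22 = 100·12/22 = 54.55.

54.5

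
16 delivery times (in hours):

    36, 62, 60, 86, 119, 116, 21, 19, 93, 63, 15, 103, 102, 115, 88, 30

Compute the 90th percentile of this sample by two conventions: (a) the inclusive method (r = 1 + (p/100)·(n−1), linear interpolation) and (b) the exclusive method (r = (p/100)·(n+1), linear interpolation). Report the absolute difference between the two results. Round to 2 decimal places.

1.40

Sorted: 15, 19, 21, 30, 36, 60, 62, 63, 86, 88, 93, 102, 103, 115, 116, 119.
n = 16.
(a) r = 14.5; between ranks 14 (115) and 15 (116): 115.5.
(b) r = 15.3; between ranks 15 (116) and 16 (119): 116.9.
|115.5 − 116.9| = 1.4.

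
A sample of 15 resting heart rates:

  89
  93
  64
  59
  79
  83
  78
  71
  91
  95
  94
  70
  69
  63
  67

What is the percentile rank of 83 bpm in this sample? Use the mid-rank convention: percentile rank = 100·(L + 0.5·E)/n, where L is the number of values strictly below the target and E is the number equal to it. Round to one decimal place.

Sorted: 59, 63, 64, 67, 69, 70, 71, 78, 79, 83, 89, 91, 93, 94, 95.
Count below 83: L = 9; count equal: E = 1; n = 15.
Percentile rank = 100·(9 + 0.5·1)/15 = 100·9.5/15 = 63.33.

63.3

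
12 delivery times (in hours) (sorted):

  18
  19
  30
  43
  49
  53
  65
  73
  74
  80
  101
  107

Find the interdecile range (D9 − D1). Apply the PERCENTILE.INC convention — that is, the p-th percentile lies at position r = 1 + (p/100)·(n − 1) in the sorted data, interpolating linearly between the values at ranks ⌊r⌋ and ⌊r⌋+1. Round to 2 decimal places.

78.80

n = 12.
P10: r = 2.1; ranks 2–3 are 19, 30; interpolating gives 20.1.
P90: r = 10.9; ranks 10–11 are 80, 101; interpolating gives 98.9.
Difference: 98.9 − 20.1 = 78.8.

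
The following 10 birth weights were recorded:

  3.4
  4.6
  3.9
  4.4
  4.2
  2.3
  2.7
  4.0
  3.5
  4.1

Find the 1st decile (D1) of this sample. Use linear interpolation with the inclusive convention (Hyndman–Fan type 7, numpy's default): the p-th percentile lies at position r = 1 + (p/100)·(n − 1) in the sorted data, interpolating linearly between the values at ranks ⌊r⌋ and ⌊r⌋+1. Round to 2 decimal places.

Sorted: 2.3, 2.7, 3.4, 3.5, 3.9, 4.0, 4.1, 4.2, 4.4, 4.6.
n = 10.
r = 1 + (10/100)·(10 − 1) = 1 + 0.9 = 1.9.
Rank 1 is 2.3 and rank 2 is 2.7.
Interpolate: 2.3 + 0.9·(2.7 − 2.3) = 2.3 + 0.9·0.4 = 2.66.

2.66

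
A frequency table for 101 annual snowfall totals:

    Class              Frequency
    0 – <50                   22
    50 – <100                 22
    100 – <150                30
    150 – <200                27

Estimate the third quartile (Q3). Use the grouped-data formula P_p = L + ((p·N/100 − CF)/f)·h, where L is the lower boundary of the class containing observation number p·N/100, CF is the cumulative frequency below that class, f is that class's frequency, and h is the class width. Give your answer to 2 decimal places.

N = 101; target position k = 75/100 · 101 = 75.75.
Cumulative frequencies: 22, 44, 74, 101.
Observation 75.75 falls in the class 150 – <200.
L = 150, CF = 74, f = 27, h = 50.
P75 = 150 + ((75.75 − 74)/27)·50 = 150 + 3.24074 = 153.241.

153.24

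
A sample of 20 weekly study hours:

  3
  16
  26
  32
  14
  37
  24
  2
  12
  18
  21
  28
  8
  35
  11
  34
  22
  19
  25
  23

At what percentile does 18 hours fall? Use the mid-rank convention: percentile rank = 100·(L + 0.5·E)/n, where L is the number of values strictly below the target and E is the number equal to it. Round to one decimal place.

Sorted: 2, 3, 8, 11, 12, 14, 16, 18, 19, 21, 22, 23, 24, 25, 26, 28, 32, 34, 35, 37.
Count below 18: L = 7; count equal: E = 1; n = 20.
Percentile rank = 100·(7 + 0.5·1)/20 = 100·7.5/20 = 37.5.

37.5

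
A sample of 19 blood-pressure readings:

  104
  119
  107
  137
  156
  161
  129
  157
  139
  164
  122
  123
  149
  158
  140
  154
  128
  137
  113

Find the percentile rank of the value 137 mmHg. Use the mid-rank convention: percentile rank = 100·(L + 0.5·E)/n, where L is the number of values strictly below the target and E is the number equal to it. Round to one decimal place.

Sorted: 104, 107, 113, 119, 122, 123, 128, 129, 137, 137, 139, 140, 149, 154, 156, 157, 158, 161, 164.
Count below 137: L = 8; count equal: E = 2; n = 19.
Percentile rank = 100·(8 + 0.5·2)/19 = 100·9/19 = 47.37.

47.4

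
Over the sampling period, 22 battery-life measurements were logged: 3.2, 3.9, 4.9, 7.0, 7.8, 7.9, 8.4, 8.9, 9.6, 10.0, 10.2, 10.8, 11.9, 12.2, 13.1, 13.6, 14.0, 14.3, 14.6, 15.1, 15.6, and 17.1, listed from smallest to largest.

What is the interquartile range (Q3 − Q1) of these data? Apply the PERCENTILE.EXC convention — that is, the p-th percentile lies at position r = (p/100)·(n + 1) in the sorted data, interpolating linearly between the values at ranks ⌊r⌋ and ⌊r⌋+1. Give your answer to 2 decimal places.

n = 22.
P25: r = 5.75; ranks 5–6 are 7.8, 7.9; interpolating gives 7.875.
P75: r = 17.25; ranks 17–18 are 14.0, 14.3; interpolating gives 14.075.
Difference: 14.075 − 7.875 = 6.2.

6.20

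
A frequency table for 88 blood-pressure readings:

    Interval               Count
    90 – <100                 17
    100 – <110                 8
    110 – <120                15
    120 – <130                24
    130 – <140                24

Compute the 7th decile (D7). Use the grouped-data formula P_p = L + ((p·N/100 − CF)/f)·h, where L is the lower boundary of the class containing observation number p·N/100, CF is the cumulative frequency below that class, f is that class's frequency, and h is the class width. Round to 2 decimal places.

N = 88; target position k = 70/100 · 88 = 61.6.
Cumulative frequencies: 17, 25, 40, 64, 88.
Observation 61.6 falls in the class 120 – <130.
L = 120, CF = 40, f = 24, h = 10.
P70 = 120 + ((61.6 − 40)/24)·10 = 120 + 9 = 129.

129.00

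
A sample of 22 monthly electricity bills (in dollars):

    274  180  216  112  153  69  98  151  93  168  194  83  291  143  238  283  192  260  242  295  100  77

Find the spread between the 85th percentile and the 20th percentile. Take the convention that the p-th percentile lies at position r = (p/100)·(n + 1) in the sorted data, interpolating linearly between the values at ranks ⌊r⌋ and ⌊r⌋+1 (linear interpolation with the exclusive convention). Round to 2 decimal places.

Sorted: 69, 77, 83, 93, 98, 100, 112, 143, 151, 153, 168, 180, 192, 194, 216, 238, 242, 260, 274, 283, 291, 295.
n = 22.
P20: r = 4.6; ranks 4–5 are 93, 98; interpolating gives 96.
P85: r = 19.55; ranks 19–20 are 274, 283; interpolating gives 278.95.
Difference: 278.95 − 96 = 182.95.

182.95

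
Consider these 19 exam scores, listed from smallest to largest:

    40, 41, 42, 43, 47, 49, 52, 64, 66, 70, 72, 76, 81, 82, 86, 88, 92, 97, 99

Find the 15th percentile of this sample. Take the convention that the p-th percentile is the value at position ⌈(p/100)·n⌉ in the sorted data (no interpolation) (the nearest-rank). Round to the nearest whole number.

42

n = 19.
Position = ⌈15/100 · 19⌉ = ⌈2.85⌉ = 3.
The value at rank 3 is 42.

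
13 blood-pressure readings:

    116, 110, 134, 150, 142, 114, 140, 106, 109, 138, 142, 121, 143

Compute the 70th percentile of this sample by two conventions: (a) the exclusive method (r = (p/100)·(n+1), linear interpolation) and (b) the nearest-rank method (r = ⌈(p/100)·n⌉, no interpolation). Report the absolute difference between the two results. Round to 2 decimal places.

Sorted: 106, 109, 110, 114, 116, 121, 134, 138, 140, 142, 142, 143, 150.
n = 13.
(a) r = 9.8; between ranks 9 (140) and 10 (142): 141.6.
(b) the nearest-rank method: rank 10 → 142.
|141.6 − 142| = 0.4.

0.40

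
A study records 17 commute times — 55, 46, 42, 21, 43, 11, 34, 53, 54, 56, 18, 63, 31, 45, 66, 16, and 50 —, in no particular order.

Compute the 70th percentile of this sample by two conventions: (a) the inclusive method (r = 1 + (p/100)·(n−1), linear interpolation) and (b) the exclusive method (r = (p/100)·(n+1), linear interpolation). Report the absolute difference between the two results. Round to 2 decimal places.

Sorted: 11, 16, 18, 21, 31, 34, 42, 43, 45, 46, 50, 53, 54, 55, 56, 63, 66.
n = 17.
(a) r = 12.2; between ranks 12 (53) and 13 (54): 53.2.
(b) r = 12.6; between ranks 12 (53) and 13 (54): 53.6.
|53.2 − 53.6| = 0.4.

0.40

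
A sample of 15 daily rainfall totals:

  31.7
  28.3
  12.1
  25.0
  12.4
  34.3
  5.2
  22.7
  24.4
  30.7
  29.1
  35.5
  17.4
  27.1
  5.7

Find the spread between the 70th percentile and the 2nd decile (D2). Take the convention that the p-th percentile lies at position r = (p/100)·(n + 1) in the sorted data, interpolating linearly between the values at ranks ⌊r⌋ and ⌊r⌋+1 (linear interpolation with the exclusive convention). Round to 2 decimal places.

17.26

Sorted: 5.2, 5.7, 12.1, 12.4, 17.4, 22.7, 24.4, 25.0, 27.1, 28.3, 29.1, 30.7, 31.7, 34.3, 35.5.
n = 15.
P20: r = 3.2; ranks 3–4 are 12.1, 12.4; interpolating gives 12.16.
P70: r = 11.2; ranks 11–12 are 29.1, 30.7; interpolating gives 29.42.
Difference: 29.42 − 12.16 = 17.26.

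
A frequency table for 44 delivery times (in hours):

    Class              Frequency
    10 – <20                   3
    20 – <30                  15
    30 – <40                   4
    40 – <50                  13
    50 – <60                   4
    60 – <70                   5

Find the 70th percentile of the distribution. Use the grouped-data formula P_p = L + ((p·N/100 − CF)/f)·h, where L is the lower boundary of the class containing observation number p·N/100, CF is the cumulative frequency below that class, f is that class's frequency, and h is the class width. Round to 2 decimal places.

46.77

N = 44; target position k = 70/100 · 44 = 30.8.
Cumulative frequencies: 3, 18, 22, 35, 39, 44.
Observation 30.8 falls in the class 40 – <50.
L = 40, CF = 22, f = 13, h = 10.
P70 = 40 + ((30.8 − 22)/13)·10 = 40 + 6.76923 = 46.7692.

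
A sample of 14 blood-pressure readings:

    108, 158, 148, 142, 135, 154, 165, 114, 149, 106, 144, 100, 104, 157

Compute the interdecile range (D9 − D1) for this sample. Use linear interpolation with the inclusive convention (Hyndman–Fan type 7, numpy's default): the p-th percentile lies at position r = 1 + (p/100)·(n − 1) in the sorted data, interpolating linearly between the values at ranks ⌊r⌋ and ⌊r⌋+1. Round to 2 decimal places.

Sorted: 100, 104, 106, 108, 114, 135, 142, 144, 148, 149, 154, 157, 158, 165.
n = 14.
P10: r = 2.3; ranks 2–3 are 104, 106; interpolating gives 104.6.
P90: r = 12.7; ranks 12–13 are 157, 158; interpolating gives 157.7.
Difference: 157.7 − 104.6 = 53.1.

53.10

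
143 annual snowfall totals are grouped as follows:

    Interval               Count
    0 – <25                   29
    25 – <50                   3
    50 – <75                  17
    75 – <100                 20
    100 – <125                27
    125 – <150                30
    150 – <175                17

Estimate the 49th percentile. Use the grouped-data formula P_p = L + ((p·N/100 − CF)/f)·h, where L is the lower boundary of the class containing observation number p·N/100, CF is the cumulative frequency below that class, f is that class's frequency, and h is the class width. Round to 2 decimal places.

100.99

N = 143; target position k = 49/100 · 143 = 70.07.
Cumulative frequencies: 29, 32, 49, 69, 96, 126, 143.
Observation 70.07 falls in the class 100 – <125.
L = 100, CF = 69, f = 27, h = 25.
P49 = 100 + ((70.07 − 69)/27)·25 = 100 + 0.990741 = 100.991.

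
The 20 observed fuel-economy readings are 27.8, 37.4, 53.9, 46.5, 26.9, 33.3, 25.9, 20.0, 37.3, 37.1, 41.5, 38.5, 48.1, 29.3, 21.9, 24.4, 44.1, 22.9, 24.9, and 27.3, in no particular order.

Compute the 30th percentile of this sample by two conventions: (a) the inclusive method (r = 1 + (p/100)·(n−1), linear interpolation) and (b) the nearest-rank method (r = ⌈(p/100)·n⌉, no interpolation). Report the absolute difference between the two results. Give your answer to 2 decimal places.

Sorted: 20.0, 21.9, 22.9, 24.4, 24.9, 25.9, 26.9, 27.3, 27.8, 29.3, 33.3, 37.1, 37.3, 37.4, 38.5, 41.5, 44.1, 46.5, 48.1, 53.9.
n = 20.
(a) r = 6.7; between ranks 6 (25.9) and 7 (26.9): 26.6.
(b) the nearest-rank method: rank 6 → 25.9.
|26.6 − 25.9| = 0.7.

0.70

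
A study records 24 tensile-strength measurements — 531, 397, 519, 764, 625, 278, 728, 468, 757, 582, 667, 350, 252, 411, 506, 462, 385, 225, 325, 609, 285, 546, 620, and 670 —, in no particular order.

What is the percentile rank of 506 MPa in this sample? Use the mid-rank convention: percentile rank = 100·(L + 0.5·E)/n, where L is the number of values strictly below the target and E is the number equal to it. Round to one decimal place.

47.9

Sorted: 225, 252, 278, 285, 325, 350, 385, 397, 411, 462, 468, 506, 519, 531, 546, 582, 609, 620, 625, 667, 670, 728, 757, 764.
Count below 506: L = 11; count equal: E = 1; n = 24.
Percentile rank = 100·(11 + 0.5·1)/24 = 100·11.5/24 = 47.92.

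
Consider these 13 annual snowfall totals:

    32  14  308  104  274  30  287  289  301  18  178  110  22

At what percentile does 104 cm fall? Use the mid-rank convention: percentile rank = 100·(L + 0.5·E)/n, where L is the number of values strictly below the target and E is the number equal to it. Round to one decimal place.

Sorted: 14, 18, 22, 30, 32, 104, 110, 178, 274, 287, 289, 301, 308.
Count below 104: L = 5; count equal: E = 1; n = 13.
Percentile rank = 100·(5 + 0.5·1)/13 = 100·5.5/13 = 42.31.

42.3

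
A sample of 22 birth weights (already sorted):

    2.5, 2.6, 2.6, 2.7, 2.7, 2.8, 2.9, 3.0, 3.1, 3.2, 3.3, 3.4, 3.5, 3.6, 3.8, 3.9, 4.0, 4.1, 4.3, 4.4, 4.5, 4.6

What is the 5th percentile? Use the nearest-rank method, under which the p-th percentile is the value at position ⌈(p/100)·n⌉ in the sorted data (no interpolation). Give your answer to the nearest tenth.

n = 22.
Position = ⌈5/100 · 22⌉ = ⌈1.1⌉ = 2.
The value at rank 2 is 2.6.

2.6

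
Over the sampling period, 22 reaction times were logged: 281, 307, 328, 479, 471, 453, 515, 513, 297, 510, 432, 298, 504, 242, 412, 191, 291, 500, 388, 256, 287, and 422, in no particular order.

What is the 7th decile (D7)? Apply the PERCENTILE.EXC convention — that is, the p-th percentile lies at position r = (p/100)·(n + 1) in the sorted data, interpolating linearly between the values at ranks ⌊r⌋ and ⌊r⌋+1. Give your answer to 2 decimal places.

471.80

Sorted: 191, 242, 256, 281, 287, 291, 297, 298, 307, 328, 388, 412, 422, 432, 453, 471, 479, 500, 504, 510, 513, 515.
n = 22.
r = (70/100)·(22 + 1) = 16.1.
Rank 16 is 471 and rank 17 is 479.
Interpolate: 471 + 0.1·(479 − 471) = 471 + 0.1·8 = 471.8.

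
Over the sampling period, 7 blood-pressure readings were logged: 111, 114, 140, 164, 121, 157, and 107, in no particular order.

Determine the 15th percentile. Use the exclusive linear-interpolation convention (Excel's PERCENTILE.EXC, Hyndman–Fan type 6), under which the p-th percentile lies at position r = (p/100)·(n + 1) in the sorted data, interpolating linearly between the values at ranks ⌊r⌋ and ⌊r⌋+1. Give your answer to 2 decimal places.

Sorted: 107, 111, 114, 121, 140, 157, 164.
n = 7.
r = (15/100)·(7 + 1) = 1.2.
Rank 1 is 107 and rank 2 is 111.
Interpolate: 107 + 0.2·(111 − 107) = 107 + 0.2·4 = 107.8.

107.80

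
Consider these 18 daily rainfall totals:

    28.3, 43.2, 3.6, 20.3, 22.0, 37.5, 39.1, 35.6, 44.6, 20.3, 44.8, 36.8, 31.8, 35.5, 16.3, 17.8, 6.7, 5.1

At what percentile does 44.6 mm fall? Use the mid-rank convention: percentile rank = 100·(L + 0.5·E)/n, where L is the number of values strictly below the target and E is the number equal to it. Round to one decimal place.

91.7

Sorted: 3.6, 5.1, 6.7, 16.3, 17.8, 20.3, 20.3, 22.0, 28.3, 31.8, 35.5, 35.6, 36.8, 37.5, 39.1, 43.2, 44.6, 44.8.
Count below 44.6: L = 16; count equal: E = 1; n = 18.
Percentile rank = 100·(16 + 0.5·1)/18 = 100·16.5/18 = 91.67.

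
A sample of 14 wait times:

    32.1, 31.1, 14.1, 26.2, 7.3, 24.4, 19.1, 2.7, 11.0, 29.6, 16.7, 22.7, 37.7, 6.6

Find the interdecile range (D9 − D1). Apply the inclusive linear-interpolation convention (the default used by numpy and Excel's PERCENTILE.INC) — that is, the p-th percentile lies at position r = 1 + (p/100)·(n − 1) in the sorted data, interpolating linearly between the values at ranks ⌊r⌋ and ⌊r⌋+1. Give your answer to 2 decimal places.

Sorted: 2.7, 6.6, 7.3, 11.0, 14.1, 16.7, 19.1, 22.7, 24.4, 26.2, 29.6, 31.1, 32.1, 37.7.
n = 14.
P10: r = 2.3; ranks 2–3 are 6.6, 7.3; interpolating gives 6.81.
P90: r = 12.7; ranks 12–13 are 31.1, 32.1; interpolating gives 31.8.
Difference: 31.8 − 6.81 = 24.99.

24.99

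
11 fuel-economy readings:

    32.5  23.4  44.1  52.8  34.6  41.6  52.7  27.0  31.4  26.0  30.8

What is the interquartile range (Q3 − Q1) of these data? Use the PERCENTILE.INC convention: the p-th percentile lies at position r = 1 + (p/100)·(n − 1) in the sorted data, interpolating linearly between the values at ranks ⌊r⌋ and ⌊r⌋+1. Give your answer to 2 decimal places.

13.95

Sorted: 23.4, 26.0, 27.0, 30.8, 31.4, 32.5, 34.6, 41.6, 44.1, 52.7, 52.8.
n = 11.
P25: r = 3.5; ranks 3–4 are 27.0, 30.8; interpolating gives 28.9.
P75: r = 8.5; ranks 8–9 are 41.6, 44.1; interpolating gives 42.85.
Difference: 42.85 − 28.9 = 13.95.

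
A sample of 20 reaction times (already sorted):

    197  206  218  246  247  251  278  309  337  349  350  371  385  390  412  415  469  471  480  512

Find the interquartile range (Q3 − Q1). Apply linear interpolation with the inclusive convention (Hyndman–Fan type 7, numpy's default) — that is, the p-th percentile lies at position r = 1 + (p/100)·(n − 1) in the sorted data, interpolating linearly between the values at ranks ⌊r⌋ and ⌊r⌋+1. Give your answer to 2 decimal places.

n = 20.
P25: r = 5.75; ranks 5–6 are 247, 251; interpolating gives 250.
P75: r = 15.25; ranks 15–16 are 412, 415; interpolating gives 412.75.
Difference: 412.75 − 250 = 162.75.

162.75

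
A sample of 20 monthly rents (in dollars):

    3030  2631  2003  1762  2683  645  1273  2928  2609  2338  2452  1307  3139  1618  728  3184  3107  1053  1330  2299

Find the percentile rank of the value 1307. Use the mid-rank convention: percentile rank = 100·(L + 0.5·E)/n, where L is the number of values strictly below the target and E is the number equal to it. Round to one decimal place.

Sorted: 645, 728, 1053, 1273, 1307, 1330, 1618, 1762, 2003, 2299, 2338, 2452, 2609, 2631, 2683, 2928, 3030, 3107, 3139, 3184.
Count below 1307: L = 4; count equal: E = 1; n = 20.
Percentile rank = 100·(4 + 0.5·1)/20 = 100·4.5/20 = 22.5.

22.5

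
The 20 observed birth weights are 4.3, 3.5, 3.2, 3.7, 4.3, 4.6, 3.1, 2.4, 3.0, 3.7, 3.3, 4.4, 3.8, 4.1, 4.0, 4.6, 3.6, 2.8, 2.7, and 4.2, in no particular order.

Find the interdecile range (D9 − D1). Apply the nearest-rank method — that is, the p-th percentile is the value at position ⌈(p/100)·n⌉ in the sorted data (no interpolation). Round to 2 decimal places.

Sorted: 2.4, 2.7, 2.8, 3.0, 3.1, 3.2, 3.3, 3.5, 3.6, 3.7, 3.7, 3.8, 4.0, 4.1, 4.2, 4.3, 4.3, 4.4, 4.6, 4.6.
n = 20.
P10: rank ⌈10/100·20⌉ = 2 → 2.7.
P90: rank ⌈90/100·20⌉ = 18 → 4.4.
Difference: 4.4 − 2.7 = 1.7.

1.70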